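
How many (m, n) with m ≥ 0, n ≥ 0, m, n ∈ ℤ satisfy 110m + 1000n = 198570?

gcd(1000, 110) = 10.
By Bézout, 110×(-9) + 1000×(1) = 10.
One solution: (87, 189).
General: m = 87 + 100t, n = 189 - 11t.
m ≥ 0 ⇒ t ≥ 0; n ≥ 0 ⇒ t ≤ 17. So t ∈ [0, 17]: 18 solutions.

18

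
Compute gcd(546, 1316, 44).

gcd(1316, 546) = 14  (1316 = 2*546 + 224, 546 = 2*224 + 98, 224 = 2*98 + 28, 98 = 3*28 + 14, 28 = 2*14).
gcd(14, 44) = 2.

2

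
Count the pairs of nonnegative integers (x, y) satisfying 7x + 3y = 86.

gcd(7, 3) = 1.
By Bézout, 7×(1) + 3×(-2) = 1.
One solution: (2, 24).
General: x = 2 + 3t, y = 24 - 7t.
x ≥ 0 ⇒ t ≥ 0; y ≥ 0 ⇒ t ≤ 3. So t ∈ [0, 3]: 4 solutions.

4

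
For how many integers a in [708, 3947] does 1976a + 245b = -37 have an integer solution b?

14

gcd(1976, 245):
  1976 = 8×245 + 16
  245 = 15×16 + 5
  16 = 3×5 + 1
  5 = 5×1
so gcd(1976, 245) = 1.
Back-substitute for Bézout coefficients:
  1 = 16 - 3×5
  ... = 1976×(46) + 245×(-371)
Scale by -37: particular solution (-1702, 13727); reduce a mod 245: (13, -105).
General solution: a = 13 + 245t, b = -105 - 1976t for integer t.
708 ≤ 13 + 245t ≤ 3947 gives t ∈ [3, 16], which is 14 values.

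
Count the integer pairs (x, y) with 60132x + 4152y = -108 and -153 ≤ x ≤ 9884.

gcd(60132, 4152):
  60132 = 14·4152 + 2004
  4152 = 2·2004 + 144
  2004 = 13·144 + 132
  144 = 1·132 + 12
  132 = 11·12
so gcd(60132, 4152) = 12.
Back-substitute for Bézout coefficients:
  12 = 144 - 1·132
  ... = 60132·(-29) + 4152·(420)
Scale by -9: particular solution (261, -3780); reduce x mod 346: (261, -3780).
General solution: x = 261 + 346t, y = -3780 - 5011t for integer t.
-153 ≤ 261 + 346t ≤ 9884 gives t ∈ [-1, 27], which is 29 values.

29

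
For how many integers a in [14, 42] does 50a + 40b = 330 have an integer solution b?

gcd(50, 40) = 10  (50 = 1*40 + 10, 40 = 4*10).
Back-substituting, 50*(1) + 40*(-1) = 10.
Scale by 33: particular solution (33, -33); reduce a mod 4: (1, 7).
General solution: a = 1 + 4t, b = 7 - 5t for integer t.
14 ≤ 1 + 4t ≤ 42 gives t ∈ [4, 10], which is 7 values.

7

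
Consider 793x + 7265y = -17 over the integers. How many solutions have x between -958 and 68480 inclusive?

9

gcd(7265, 793) = 1  (7265 = 9*793 + 128, 793 = 6*128 + 25, 128 = 5*25 + 3, 25 = 8*3 + 1, 3 = 3*1).
Back-substituting, 793*(2327) + 7265*(-254) = 1.
Scale by -17: particular solution (-39559, 4318); reduce x mod 7265: (4031, -440).
General solution: x = 4031 + 7265t, y = -440 - 793t for integer t.
-958 ≤ 4031 + 7265t ≤ 68480 gives t ∈ [0, 8], which is 9 values.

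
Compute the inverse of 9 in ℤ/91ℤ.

81

gcd(91, 9):
  91 = 10×9 + 1
  9 = 9×1
so gcd(91, 9) = 1.
Back-substitute for Bézout coefficients:
  1 = 91 - 10×9
  ... = 9×(-10) + 91×(1)
So 9×-10 ≡ 1 (mod 91), and -10 mod 91 = 81.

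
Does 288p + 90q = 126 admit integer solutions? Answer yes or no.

yes

gcd(288, 90) = 18.
18 divides 126, so integer solutions exist.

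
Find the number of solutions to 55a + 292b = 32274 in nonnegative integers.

2

gcd(292, 55):
  292 = 5×55 + 17
  55 = 3×17 + 4
  17 = 4×4 + 1
  4 = 4×1
so gcd(292, 55) = 1.
Back-substitute for Bézout coefficients:
  1 = 17 - 4×4
  ... = 55×(-69) + 292×(13)
Scale by 32274: one solution is (-2226906, 419562). Reduce a mod 292: (178, 77).
General: a = 178 + 292t, b = 77 - 55t.
a ≥ 0 ⇒ t ≥ 0; b ≥ 0 ⇒ t ≤ 1. So t ∈ [0, 1]: 2 solutions.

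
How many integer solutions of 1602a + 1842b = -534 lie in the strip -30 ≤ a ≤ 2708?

gcd(1842, 1602) = 6.
By Bézout, 1602×(23) + 1842×(-20) = 6.
Particular solution: (102, -89).
General solution: a = 102 + 307t, b = -89 - 267t for integer t.
-30 ≤ 102 + 307t ≤ 2708 gives t ∈ [0, 8], which is 9 values.

9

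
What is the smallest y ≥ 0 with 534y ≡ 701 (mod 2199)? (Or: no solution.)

no solution

gcd(2199, 534) = 3  (2199 = 4×534 + 63, 534 = 8×63 + 30, 63 = 2×30 + 3, 30 = 10×3).
3 does not divide 701, so the congruence has no solution.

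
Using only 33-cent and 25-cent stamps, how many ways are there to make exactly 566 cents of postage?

Need nonnegative integers with 33j + 25k = 566.
gcd(33, 25) = 1, and 33·(-3) + 25·(4) = 1.
So (j₀, k₀) = (-1698, 2264); general j = -1698 + 25t, k = 2264 - 33t.
j ≥ 0 ⇒ t ≥ 68; k ≥ 0 ⇒ t ≤ 68. That's 1 value of t.

1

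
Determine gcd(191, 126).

1

gcd(191, 126):
  191 = 1×126 + 65
  126 = 1×65 + 61
  65 = 1×61 + 4
  61 = 15×4 + 1
  4 = 4×1
so gcd(191, 126) = 1.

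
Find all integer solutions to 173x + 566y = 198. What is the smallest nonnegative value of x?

168

gcd(566, 173):
  566 = 3*173 + 47
  173 = 3*47 + 32
  47 = 1*32 + 15
  32 = 2*15 + 2
  15 = 7*2 + 1
  2 = 2*1
so gcd(566, 173) = 1.
1 divides 198, so solutions exist.
Back-substitute for Bézout coefficients:
  1 = 15 - 7*2
  ... = 173*(-265) + 566*(81)
Scale by 198/1 = 198: (x₀, y₀) = (-52470, 16038).
General solution: x = -52470 + 566t, y = 16038 - 173t for integer t.
x ≥ 0: smallest is -52470 mod 566 = 168 (at t = 93), with y = -51.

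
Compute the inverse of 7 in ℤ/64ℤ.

gcd(64, 7) = 1.
By Bézout, 7×(-9) + 64×(1) = 1.
So 7×-9 ≡ 1 (mod 64), and -9 mod 64 = 55.

55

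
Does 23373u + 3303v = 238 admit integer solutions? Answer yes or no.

no

gcd(23373, 3303) = 9  (23373 = 7*3303 + 252, 3303 = 13*252 + 27, 252 = 9*27 + 9, 27 = 3*9).
9 does not divide 238 (remainder 4), so no integer solutions.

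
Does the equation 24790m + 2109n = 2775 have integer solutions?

yes

gcd(24790, 2109) = 37.
37 divides 2775, so integer solutions exist.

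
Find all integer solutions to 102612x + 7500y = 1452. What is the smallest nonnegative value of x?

571

gcd(102612, 7500):
  102612 = 13×7500 + 5112
  7500 = 1×5112 + 2388
  5112 = 2×2388 + 336
  2388 = 7×336 + 36
  336 = 9×36 + 12
  36 = 3×12
so gcd(102612, 7500) = 12.
12 divides 1452, so solutions exist.
Back-substitute for Bézout coefficients:
  12 = 336 - 9×36
  ... = 102612×(201) + 7500×(-2750)
Scale by 1452/12 = 121: (x₀, y₀) = (24321, -332750).
General solution: x = 24321 + 625t, y = -332750 - 8551t for integer t.
x ≥ 0: smallest is 24321 mod 625 = 571 (at t = -38), with y = -7812.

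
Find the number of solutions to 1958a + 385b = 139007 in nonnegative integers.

gcd(1958, 385) = 11.
By Bézout, 1958·(12) + 385·(-61) = 11.
One solution: (24, 239).
General: a = 24 + 35t, b = 239 - 178t.
a ≥ 0 ⇒ t ≥ 0; b ≥ 0 ⇒ t ≤ 1. So t ∈ [0, 1]: 2 solutions.

2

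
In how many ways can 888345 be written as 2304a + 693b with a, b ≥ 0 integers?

gcd(2304, 693) = 9.
By Bézout, 2304·(37) + 693·(-123) = 9.
One solution: (52, 1109).
General: a = 52 + 77t, b = 1109 - 256t.
a ≥ 0 ⇒ t ≥ 0; b ≥ 0 ⇒ t ≤ 4. So t ∈ [0, 4]: 5 solutions.

5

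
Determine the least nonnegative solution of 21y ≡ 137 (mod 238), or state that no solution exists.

gcd(238, 21):
  238 = 11·21 + 7
  21 = 3·7
so gcd(238, 21) = 7.
7 does not divide 137, so the congruence has no solution.

no solution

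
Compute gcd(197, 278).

1

gcd(278, 197):
  278 = 1*197 + 81
  197 = 2*81 + 35
  81 = 2*35 + 11
  35 = 3*11 + 2
  11 = 5*2 + 1
  2 = 2*1
so gcd(278, 197) = 1.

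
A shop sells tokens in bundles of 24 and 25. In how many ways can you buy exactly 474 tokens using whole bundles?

Need nonnegative integers with 24j + 25k = 474.
gcd(24, 25) = 1, and 24·(-1) + 25·(1) = 1.
So (j₀, k₀) = (-474, 474); general j = -474 + 25t, k = 474 - 24t.
j ≥ 0 ⇒ t ≥ 19; k ≥ 0 ⇒ t ≤ 19. That's 1 value of t.

1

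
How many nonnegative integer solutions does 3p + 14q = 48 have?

gcd(14, 3):
  14 = 4*3 + 2
  3 = 1*2 + 1
  2 = 2*1
so gcd(14, 3) = 1.
Back-substitute for Bézout coefficients:
  1 = 3 - 1*2
  ... = 3*(5) + 14*(-1)
Scale by 48: one solution is (240, -48). Reduce p mod 14: (2, 3).
General: p = 2 + 14t, q = 3 - 3t.
p ≥ 0 ⇒ t ≥ 0; q ≥ 0 ⇒ t ≤ 1. So t ∈ [0, 1]: 2 solutions.

2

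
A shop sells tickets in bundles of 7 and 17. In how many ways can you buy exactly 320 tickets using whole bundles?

Need nonnegative integers with 7j + 17k = 320.
gcd(7, 17) = 1, and 7·(5) + 17·(-2) = 1.
So (j₀, k₀) = (1600, -640); general j = 1600 + 17t, k = -640 - 7t.
j ≥ 0 ⇒ t ≥ -94; k ≥ 0 ⇒ t ≤ -92. That's 3 values of t.

3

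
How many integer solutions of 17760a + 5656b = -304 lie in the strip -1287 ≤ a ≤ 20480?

gcd(17760, 5656) = 8.
By Bézout, 17760×(50) + 5656×(-157) = 8.
Particular solution: (221, -694).
General solution: a = 221 + 707t, b = -694 - 2220t for integer t.
-1287 ≤ 221 + 707t ≤ 20480 gives t ∈ [-2, 28], which is 31 values.

31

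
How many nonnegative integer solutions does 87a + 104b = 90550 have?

10

gcd(104, 87):
  104 = 1×87 + 17
  87 = 5×17 + 2
  17 = 8×2 + 1
  2 = 2×1
so gcd(104, 87) = 1.
Back-substitute for Bézout coefficients:
  1 = 17 - 8×2
  ... = 87×(-49) + 104×(41)
Scale by 90550: one solution is (-4436950, 3712550). Reduce a mod 104: (2, 869).
General: a = 2 + 104t, b = 869 - 87t.
a ≥ 0 ⇒ t ≥ 0; b ≥ 0 ⇒ t ≤ 9. So t ∈ [0, 9]: 10 solutions.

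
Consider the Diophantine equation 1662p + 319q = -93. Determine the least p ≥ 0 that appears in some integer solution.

270

gcd(1662, 319) = 1  (1662 = 5×319 + 67, 319 = 4×67 + 51, 67 = 1×51 + 16, 51 = 3×16 + 3, 16 = 5×3 + 1, 3 = 3×1).
1 divides -93, so solutions exist.
Back-substituting, 1662×(100) + 319×(-521) = 1.
Scale by -93/1 = -93: (p₀, q₀) = (-9300, 48453).
General solution: p = -9300 + 319t, q = 48453 - 1662t for integer t.
p ≥ 0: smallest is -9300 mod 319 = 270 (at t = 30), with q = -1407.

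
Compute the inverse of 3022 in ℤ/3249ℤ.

gcd(3249, 3022) = 1  (3249 = 1·3022 + 227, 3022 = 13·227 + 71, 227 = 3·71 + 14, 71 = 5·14 + 1, 14 = 14·1).
Back-substituting, 3022·(229) + 3249·(-213) = 1.
So 3022·229 ≡ 1 (mod 3249), and 229 mod 3249 = 229.

229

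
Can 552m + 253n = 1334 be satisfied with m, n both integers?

gcd(552, 253) = 23  (552 = 2·253 + 46, 253 = 5·46 + 23, 46 = 2·23).
23 divides 1334, so integer solutions exist.

yes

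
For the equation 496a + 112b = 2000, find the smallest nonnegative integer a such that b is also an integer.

2

gcd(496, 112):
  496 = 4·112 + 48
  112 = 2·48 + 16
  48 = 3·16
so gcd(496, 112) = 16.
16 divides 2000, so solutions exist.
Back-substitute for Bézout coefficients:
  16 = 112 - 2·48
  ... = 496·(-2) + 112·(9)
Scale by 2000/16 = 125: (a₀, b₀) = (-250, 1125).
General solution: a = -250 + 7t, b = 1125 - 31t for integer t.
a ≥ 0: smallest is -250 mod 7 = 2 (at t = 36), with b = 9.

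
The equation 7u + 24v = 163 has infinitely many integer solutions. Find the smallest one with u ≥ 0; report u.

13

gcd(24, 7) = 1  (24 = 3·7 + 3, 7 = 2·3 + 1, 3 = 3·1).
1 divides 163, so solutions exist.
Back-substituting, 7·(7) + 24·(-2) = 1.
Scale by 163/1 = 163: (u₀, v₀) = (1141, -326).
General solution: u = 1141 + 24t, v = -326 - 7t for integer t.
u ≥ 0: smallest is 1141 mod 24 = 13 (at t = -47), with v = 3.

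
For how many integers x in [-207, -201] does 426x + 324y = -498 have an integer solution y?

gcd(426, 324) = 6.
By Bézout, 426·(-19) + 324·(25) = 6.
Particular solution: (11, -16).
General solution: x = 11 + 54t, y = -16 - 71t for integer t.
-207 ≤ 11 + 54t ≤ -201 gives t ∈ [-4, -4], which is 1 value.

1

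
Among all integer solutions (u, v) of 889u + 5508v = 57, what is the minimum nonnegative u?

gcd(5508, 889) = 1.
1 divides 57, so solutions exist.
By Bézout, 889×(1741) + 5508×(-281) = 1.
Scale by 57/1 = 57: (u₀, v₀) = (99237, -16017).
General solution: u = 99237 + 5508t, v = -16017 - 889t for integer t.
u ≥ 0: smallest is 99237 mod 5508 = 93 (at t = -18), with v = -15.

93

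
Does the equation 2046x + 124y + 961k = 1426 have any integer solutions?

yes

gcd(2046, 124) = 62.
gcd(62, 961) = 31.
31 divides 1426, so integer solutions exist.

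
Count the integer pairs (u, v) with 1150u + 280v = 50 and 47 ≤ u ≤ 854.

gcd(1150, 280):
  1150 = 4·280 + 30
  280 = 9·30 + 10
  30 = 3·10
so gcd(1150, 280) = 10.
Back-substitute for Bézout coefficients:
  10 = 280 - 9·30
  ... = 1150·(-9) + 280·(37)
Scale by 5: particular solution (-45, 185); reduce u mod 28: (11, -45).
General solution: u = 11 + 28t, v = -45 - 115t for integer t.
47 ≤ 11 + 28t ≤ 854 gives t ∈ [2, 30], which is 29 values.

29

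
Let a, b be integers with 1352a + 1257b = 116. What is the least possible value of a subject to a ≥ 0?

160

gcd(1352, 1257) = 1.
1 divides 116, so solutions exist.
By Bézout, 1352×(-172) + 1257×(185) = 1.
Scale by 116/1 = 116: (a₀, b₀) = (-19952, 21460).
General solution: a = -19952 + 1257t, b = 21460 - 1352t for integer t.
a ≥ 0: smallest is -19952 mod 1257 = 160 (at t = 16), with b = -172.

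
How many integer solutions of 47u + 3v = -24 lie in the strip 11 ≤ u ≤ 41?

10

gcd(47, 3) = 1  (47 = 15·3 + 2, 3 = 1·2 + 1, 2 = 2·1).
Back-substituting, 47·(-1) + 3·(16) = 1.
Scale by -24: particular solution (24, -384); reduce u mod 3: (0, -8).
General solution: u = 0 + 3t, v = -8 - 47t for integer t.
11 ≤ 0 + 3t ≤ 41 gives t ∈ [4, 13], which is 10 values.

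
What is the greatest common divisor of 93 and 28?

gcd(93, 28):
  93 = 3*28 + 9
  28 = 3*9 + 1
  9 = 9*1
so gcd(93, 28) = 1.

1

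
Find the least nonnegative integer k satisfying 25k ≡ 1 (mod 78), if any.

gcd(78, 25):
  78 = 3×25 + 3
  25 = 8×3 + 1
  3 = 3×1
so gcd(78, 25) = 1.
1 divides 1, so solutions exist.
Back-substitute for Bézout coefficients:
  1 = 25 - 8×3
  ... = 25×(25) + 78×(-8)
So 25×(25) ≡ 1 (mod 78); multiply by 1: k ≡ 25 (mod 78).
Smallest nonnegative: k = 25 mod 78 = 25.

25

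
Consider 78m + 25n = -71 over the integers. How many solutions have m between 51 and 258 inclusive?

8

gcd(78, 25) = 1  (78 = 3·25 + 3, 25 = 8·3 + 1, 3 = 3·1).
Back-substituting, 78·(-8) + 25·(25) = 1.
Scale by -71: particular solution (568, -1775); reduce m mod 25: (18, -59).
General solution: m = 18 + 25t, n = -59 - 78t for integer t.
51 ≤ 18 + 25t ≤ 258 gives t ∈ [2, 9], which is 8 values.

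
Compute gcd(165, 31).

1

gcd(165, 31):
  165 = 5×31 + 10
  31 = 3×10 + 1
  10 = 10×1
so gcd(165, 31) = 1.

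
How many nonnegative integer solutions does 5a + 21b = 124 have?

1

gcd(21, 5) = 1.
By Bézout, 5×(-4) + 21×(1) = 1.
One solution: (8, 4).
General: a = 8 + 21t, b = 4 - 5t.
a ≥ 0 ⇒ t ≥ 0; b ≥ 0 ⇒ t ≤ 0. So t ∈ [0, 0]: 1 solution.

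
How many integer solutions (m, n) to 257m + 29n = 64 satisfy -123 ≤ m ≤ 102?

gcd(257, 29) = 1  (257 = 8×29 + 25, 29 = 1×25 + 4, 25 = 6×4 + 1, 4 = 4×1).
Back-substituting, 257×(7) + 29×(-62) = 1.
Scale by 64: particular solution (448, -3968); reduce m mod 29: (13, -113).
General solution: m = 13 + 29t, n = -113 - 257t for integer t.
-123 ≤ 13 + 29t ≤ 102 gives t ∈ [-4, 3], which is 8 values.

8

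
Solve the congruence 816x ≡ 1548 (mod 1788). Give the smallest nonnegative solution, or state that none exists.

26

gcd(1788, 816) = 12  (1788 = 2*816 + 156, 816 = 5*156 + 36, 156 = 4*36 + 12, 36 = 3*12).
12 divides 1548, so solutions exist.
Back-substituting, 816*(-46) + 1788*(21) = 12.
So 816*(-46) ≡ 12 (mod 1788); multiply by 129: x ≡ -5934 (mod 149).
Smallest nonnegative: x = -5934 mod 149 = 26.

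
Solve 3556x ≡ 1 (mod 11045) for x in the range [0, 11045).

9961

gcd(11045, 3556) = 1.
By Bézout, 3556·(-1084) + 11045·(349) = 1.
So 3556·-1084 ≡ 1 (mod 11045), and -1084 mod 11045 = 9961.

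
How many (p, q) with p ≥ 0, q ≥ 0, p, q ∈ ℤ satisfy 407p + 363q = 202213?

gcd(407, 363):
  407 = 1*363 + 44
  363 = 8*44 + 11
  44 = 4*11
so gcd(407, 363) = 11.
Back-substitute for Bézout coefficients:
  11 = 363 - 8*44
  ... = 407*(-8) + 363*(9)
Scale by 18383: one solution is (-147064, 165447). Reduce p mod 33: (17, 538).
General: p = 17 + 33t, q = 538 - 37t.
p ≥ 0 ⇒ t ≥ 0; q ≥ 0 ⇒ t ≤ 14. So t ∈ [0, 14]: 15 solutions.

15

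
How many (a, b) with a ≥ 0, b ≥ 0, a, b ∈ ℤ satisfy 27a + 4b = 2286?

gcd(27, 4) = 1  (27 = 6×4 + 3, 4 = 1×3 + 1, 3 = 3×1).
Back-substituting, 27×(-1) + 4×(7) = 1.
Scale by 2286: one solution is (-2286, 16002). Reduce a mod 4: (2, 558).
General: a = 2 + 4t, b = 558 - 27t.
a ≥ 0 ⇒ t ≥ 0; b ≥ 0 ⇒ t ≤ 20. So t ∈ [0, 20]: 21 solutions.

21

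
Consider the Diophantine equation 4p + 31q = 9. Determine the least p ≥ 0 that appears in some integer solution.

10

gcd(31, 4):
  31 = 7*4 + 3
  4 = 1*3 + 1
  3 = 3*1
so gcd(31, 4) = 1.
1 divides 9, so solutions exist.
Back-substitute for Bézout coefficients:
  1 = 4 - 1*3
  ... = 4*(8) + 31*(-1)
Scale by 9/1 = 9: (p₀, q₀) = (72, -9).
General solution: p = 72 + 31t, q = -9 - 4t for integer t.
p ≥ 0: smallest is 72 mod 31 = 10 (at t = -2), with q = -1.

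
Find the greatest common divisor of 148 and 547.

1

gcd(547, 148):
  547 = 3*148 + 103
  148 = 1*103 + 45
  103 = 2*45 + 13
  45 = 3*13 + 6
  13 = 2*6 + 1
  6 = 6*1
so gcd(547, 148) = 1.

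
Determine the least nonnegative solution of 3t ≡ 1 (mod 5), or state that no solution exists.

gcd(5, 3):
  5 = 1·3 + 2
  3 = 1·2 + 1
  2 = 2·1
so gcd(5, 3) = 1.
1 divides 1, so solutions exist.
Back-substitute for Bézout coefficients:
  1 = 3 - 1·2
  ... = 3·(2) + 5·(-1)
So 3·(2) ≡ 1 (mod 5); multiply by 1: t ≡ 2 (mod 5).
Smallest nonnegative: t = 2 mod 5 = 2.

2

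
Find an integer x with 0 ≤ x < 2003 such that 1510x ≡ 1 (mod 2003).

1357

gcd(2003, 1510) = 1.
By Bézout, 1510×(-646) + 2003×(487) = 1.
So 1510×-646 ≡ 1 (mod 2003), and -646 mod 2003 = 1357.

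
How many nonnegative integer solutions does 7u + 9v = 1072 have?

17

gcd(9, 7):
  9 = 1·7 + 2
  7 = 3·2 + 1
  2 = 2·1
so gcd(9, 7) = 1.
Back-substitute for Bézout coefficients:
  1 = 7 - 3·2
  ... = 7·(4) + 9·(-3)
Scale by 1072: one solution is (4288, -3216). Reduce u mod 9: (4, 116).
General: u = 4 + 9t, v = 116 - 7t.
u ≥ 0 ⇒ t ≥ 0; v ≥ 0 ⇒ t ≤ 16. So t ∈ [0, 16]: 17 solutions.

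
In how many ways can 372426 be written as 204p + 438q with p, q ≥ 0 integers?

gcd(438, 204) = 6  (438 = 2·204 + 30, 204 = 6·30 + 24, 30 = 1·24 + 6, 24 = 4·6).
Back-substituting, 204·(-15) + 438·(7) = 6.
Scale by 62071: one solution is (-931065, 434497). Reduce p mod 73: (50, 827).
General: p = 50 + 73t, q = 827 - 34t.
p ≥ 0 ⇒ t ≥ 0; q ≥ 0 ⇒ t ≤ 24. So t ∈ [0, 24]: 25 solutions.

25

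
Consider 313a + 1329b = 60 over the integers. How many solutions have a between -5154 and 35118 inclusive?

gcd(1329, 313) = 1.
By Bézout, 313·(535) + 1329·(-126) = 1.
Particular solution: (204, -48).
General solution: a = 204 + 1329t, b = -48 - 313t for integer t.
-5154 ≤ 204 + 1329t ≤ 35118 gives t ∈ [-4, 26], which is 31 values.

31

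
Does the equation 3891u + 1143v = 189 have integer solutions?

gcd(3891, 1143) = 3  (3891 = 3*1143 + 462, 1143 = 2*462 + 219, 462 = 2*219 + 24, 219 = 9*24 + 3, 24 = 8*3).
3 divides 189, so integer solutions exist.

yes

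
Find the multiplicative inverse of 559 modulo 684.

487

gcd(684, 559):
  684 = 1·559 + 125
  559 = 4·125 + 59
  125 = 2·59 + 7
  59 = 8·7 + 3
  7 = 2·3 + 1
  3 = 3·1
so gcd(684, 559) = 1.
Back-substitute for Bézout coefficients:
  1 = 7 - 2·3
  ... = 559·(-197) + 684·(161)
So 559·-197 ≡ 1 (mod 684), and -197 mod 684 = 487.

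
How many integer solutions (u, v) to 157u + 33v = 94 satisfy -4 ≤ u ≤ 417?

gcd(157, 33) = 1.
By Bézout, 157·(4) + 33·(-19) = 1.
Particular solution: (13, -59).
General solution: u = 13 + 33t, v = -59 - 157t for integer t.
-4 ≤ 13 + 33t ≤ 417 gives t ∈ [0, 12], which is 13 values.

13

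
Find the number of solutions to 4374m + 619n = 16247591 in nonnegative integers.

6

gcd(4374, 619) = 1  (4374 = 7·619 + 41, 619 = 15·41 + 4, 41 = 10·4 + 1, 4 = 4·1).
Back-substituting, 4374·(151) + 619·(-1067) = 1.
Scale by 16247591: one solution is (2453386241, -17336179597). Reduce m mod 619: (168, 25061).
General: m = 168 + 619t, n = 25061 - 4374t.
m ≥ 0 ⇒ t ≥ 0; n ≥ 0 ⇒ t ≤ 5. So t ∈ [0, 5]: 6 solutions.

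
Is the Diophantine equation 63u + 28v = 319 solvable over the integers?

no

gcd(63, 28) = 7.
7 does not divide 319 (remainder 4), so no integer solutions.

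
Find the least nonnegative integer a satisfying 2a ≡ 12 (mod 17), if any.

6

gcd(17, 2) = 1.
1 divides 12, so solutions exist.
By Bézout, 2·(-8) + 17·(1) = 1.
So 2·(-8) ≡ 1 (mod 17); multiply by 12: a ≡ -96 (mod 17).
Smallest nonnegative: a = -96 mod 17 = 6.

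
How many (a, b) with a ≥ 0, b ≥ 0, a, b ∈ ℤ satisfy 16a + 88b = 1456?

gcd(88, 16) = 8.
By Bézout, 16·(-5) + 88·(1) = 8.
One solution: (3, 16).
General: a = 3 + 11t, b = 16 - 2t.
a ≥ 0 ⇒ t ≥ 0; b ≥ 0 ⇒ t ≤ 8. So t ∈ [0, 8]: 9 solutions.

9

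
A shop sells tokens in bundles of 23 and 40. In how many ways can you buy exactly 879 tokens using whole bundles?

1

Need nonnegative integers with 23j + 40k = 879.
gcd(23, 40) = 1, and 23·(7) + 40·(-4) = 1.
So (j₀, k₀) = (6153, -3516); general j = 6153 + 40t, k = -3516 - 23t.
j ≥ 0 ⇒ t ≥ -153; k ≥ 0 ⇒ t ≤ -153. That's 1 value of t.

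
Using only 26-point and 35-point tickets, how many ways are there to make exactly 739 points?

1

Need nonnegative integers with 26j + 35k = 739.
gcd(26, 35) = 1, and 26·(-4) + 35·(3) = 1.
So (j₀, k₀) = (-2956, 2217); general j = -2956 + 35t, k = 2217 - 26t.
j ≥ 0 ⇒ t ≥ 85; k ≥ 0 ⇒ t ≤ 85. That's 1 value of t.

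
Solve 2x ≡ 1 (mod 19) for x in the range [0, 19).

10

gcd(19, 2) = 1.
By Bézout, 2*(-9) + 19*(1) = 1.
So 2*-9 ≡ 1 (mod 19), and -9 mod 19 = 10.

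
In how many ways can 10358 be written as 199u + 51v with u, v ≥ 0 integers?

1

gcd(199, 51):
  199 = 3*51 + 46
  51 = 1*46 + 5
  46 = 9*5 + 1
  5 = 5*1
so gcd(199, 51) = 1.
Back-substitute for Bézout coefficients:
  1 = 46 - 9*5
  ... = 199*(10) + 51*(-39)
Scale by 10358: one solution is (103580, -403962). Reduce u mod 51: (50, 8).
General: u = 50 + 51t, v = 8 - 199t.
u ≥ 0 ⇒ t ≥ 0; v ≥ 0 ⇒ t ≤ 0. So t ∈ [0, 0]: 1 solution.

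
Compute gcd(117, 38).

1

gcd(117, 38):
  117 = 3·38 + 3
  38 = 12·3 + 2
  3 = 1·2 + 1
  2 = 2·1
so gcd(117, 38) = 1.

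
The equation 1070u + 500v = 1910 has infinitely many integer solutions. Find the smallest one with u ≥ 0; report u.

gcd(1070, 500) = 10.
10 divides 1910, so solutions exist.
By Bézout, 1070·(-7) + 500·(15) = 10.
Scale by 1910/10 = 191: (u₀, v₀) = (-1337, 2865).
General solution: u = -1337 + 50t, v = 2865 - 107t for integer t.
u ≥ 0: smallest is -1337 mod 50 = 13 (at t = 27), with v = -24.

13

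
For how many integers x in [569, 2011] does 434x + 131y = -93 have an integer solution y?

11

gcd(434, 131) = 1.
By Bézout, 434*(16) + 131*(-53) = 1.
Particular solution: (84, -279).
General solution: x = 84 + 131t, y = -279 - 434t for integer t.
569 ≤ 84 + 131t ≤ 2011 gives t ∈ [4, 14], which is 11 values.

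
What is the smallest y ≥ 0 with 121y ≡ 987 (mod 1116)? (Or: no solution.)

663

gcd(1116, 121) = 1.
1 divides 987, so solutions exist.
By Bézout, 121*(-83) + 1116*(9) = 1.
So 121*(-83) ≡ 1 (mod 1116); multiply by 987: y ≡ -81921 (mod 1116).
Smallest nonnegative: y = -81921 mod 1116 = 663.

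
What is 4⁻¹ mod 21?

16

gcd(21, 4) = 1.
By Bézout, 4×(-5) + 21×(1) = 1.
So 4×-5 ≡ 1 (mod 21), and -5 mod 21 = 16.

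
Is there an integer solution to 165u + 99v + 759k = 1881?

gcd(165, 99) = 33.
gcd(33, 759) = 33.
33 divides 1881, so integer solutions exist.

yes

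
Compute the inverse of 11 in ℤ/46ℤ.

21

gcd(46, 11):
  46 = 4*11 + 2
  11 = 5*2 + 1
  2 = 2*1
so gcd(46, 11) = 1.
Back-substitute for Bézout coefficients:
  1 = 11 - 5*2
  ... = 11*(21) + 46*(-5)
So 11*21 ≡ 1 (mod 46), and 21 mod 46 = 21.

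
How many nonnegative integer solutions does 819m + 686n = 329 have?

0

gcd(819, 686) = 7.
By Bézout, 819×(31) + 686×(-37) = 7.
One solution: (85, -101).
General: m = 85 + 98t, n = -101 - 117t.
m ≥ 0 ⇒ t ≥ 0; n ≥ 0 ⇒ t ≤ -1. So t ∈ [0, -1]: 0 solutions.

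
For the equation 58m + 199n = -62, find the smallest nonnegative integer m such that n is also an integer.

gcd(199, 58) = 1  (199 = 3×58 + 25, 58 = 2×25 + 8, 25 = 3×8 + 1, 8 = 8×1).
1 divides -62, so solutions exist.
Back-substituting, 58×(-24) + 199×(7) = 1.
Scale by -62/1 = -62: (m₀, n₀) = (1488, -434).
General solution: m = 1488 + 199t, n = -434 - 58t for integer t.
m ≥ 0: smallest is 1488 mod 199 = 95 (at t = -7), with n = -28.

95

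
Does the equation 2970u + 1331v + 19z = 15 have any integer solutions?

yes

gcd(2970, 1331):
  2970 = 2·1331 + 308
  1331 = 4·308 + 99
  308 = 3·99 + 11
  99 = 9·11
so gcd(2970, 1331) = 11.
gcd(11, 19) = 1.
1 divides 15, so integer solutions exist.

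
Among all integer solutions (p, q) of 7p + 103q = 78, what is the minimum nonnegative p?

70

gcd(103, 7):
  103 = 14×7 + 5
  7 = 1×5 + 2
  5 = 2×2 + 1
  2 = 2×1
so gcd(103, 7) = 1.
1 divides 78, so solutions exist.
Back-substitute for Bézout coefficients:
  1 = 5 - 2×2
  ... = 7×(-44) + 103×(3)
Scale by 78/1 = 78: (p₀, q₀) = (-3432, 234).
General solution: p = -3432 + 103t, q = 234 - 7t for integer t.
p ≥ 0: smallest is -3432 mod 103 = 70 (at t = 34), with q = -4.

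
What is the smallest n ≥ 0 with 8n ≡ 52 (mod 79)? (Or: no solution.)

gcd(79, 8) = 1.
1 divides 52, so solutions exist.
By Bézout, 8·(10) + 79·(-1) = 1.
So 8·(10) ≡ 1 (mod 79); multiply by 52: n ≡ 520 (mod 79).
Smallest nonnegative: n = 520 mod 79 = 46.

46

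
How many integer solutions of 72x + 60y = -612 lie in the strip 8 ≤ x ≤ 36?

6

gcd(72, 60):
  72 = 1×60 + 12
  60 = 5×12
so gcd(72, 60) = 12.
Back-substitute for Bézout coefficients:
  12 = 72 - 1×60
  ... = 72×(1) + 60×(-1)
Scale by -51: particular solution (-51, 51); reduce x mod 5: (4, -15).
General solution: x = 4 + 5t, y = -15 - 6t for integer t.
8 ≤ 4 + 5t ≤ 36 gives t ∈ [1, 6], which is 6 values.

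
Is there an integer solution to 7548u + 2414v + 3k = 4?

gcd(7548, 2414) = 34  (7548 = 3*2414 + 306, 2414 = 7*306 + 272, 306 = 1*272 + 34, 272 = 8*34).
gcd(34, 3) = 1.
1 divides 4, so integer solutions exist.

yes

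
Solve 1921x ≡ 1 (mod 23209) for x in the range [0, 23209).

2513

gcd(23209, 1921):
  23209 = 12*1921 + 157
  1921 = 12*157 + 37
  157 = 4*37 + 9
  37 = 4*9 + 1
  9 = 9*1
so gcd(23209, 1921) = 1.
Back-substitute for Bézout coefficients:
  1 = 37 - 4*9
  ... = 1921*(2513) + 23209*(-208)
So 1921*2513 ≡ 1 (mod 23209), and 2513 mod 23209 = 2513.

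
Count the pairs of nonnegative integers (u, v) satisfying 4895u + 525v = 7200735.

14

gcd(4895, 525):
  4895 = 9×525 + 170
  525 = 3×170 + 15
  170 = 11×15 + 5
  15 = 3×5
so gcd(4895, 525) = 5.
Back-substitute for Bézout coefficients:
  5 = 170 - 11×15
  ... = 4895×(34) + 525×(-317)
Scale by 1440147: one solution is (48964998, -456526599). Reduce u mod 105: (33, 13408).
General: u = 33 + 105t, v = 13408 - 979t.
u ≥ 0 ⇒ t ≥ 0; v ≥ 0 ⇒ t ≤ 13. So t ∈ [0, 13]: 14 solutions.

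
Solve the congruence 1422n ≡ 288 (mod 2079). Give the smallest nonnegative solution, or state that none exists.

gcd(2079, 1422) = 9.
9 divides 288, so solutions exist.
By Bézout, 1422·(-19) + 2079·(13) = 9.
So 1422·(-19) ≡ 9 (mod 2079); multiply by 32: n ≡ -608 (mod 231).
Smallest nonnegative: n = -608 mod 231 = 85.

85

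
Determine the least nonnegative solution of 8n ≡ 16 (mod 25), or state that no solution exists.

gcd(25, 8) = 1  (25 = 3×8 + 1, 8 = 8×1).
1 divides 16, so solutions exist.
Back-substituting, 8×(-3) + 25×(1) = 1.
So 8×(-3) ≡ 1 (mod 25); multiply by 16: n ≡ -48 (mod 25).
Smallest nonnegative: n = -48 mod 25 = 2.

2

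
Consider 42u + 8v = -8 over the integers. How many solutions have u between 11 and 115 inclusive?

26

gcd(42, 8) = 2  (42 = 5*8 + 2, 8 = 4*2).
Back-substituting, 42*(1) + 8*(-5) = 2.
Scale by -4: particular solution (-4, 20); reduce u mod 4: (0, -1).
General solution: u = 0 + 4t, v = -1 - 21t for integer t.
11 ≤ 0 + 4t ≤ 115 gives t ∈ [3, 28], which is 26 values.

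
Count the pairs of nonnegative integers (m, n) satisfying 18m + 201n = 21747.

gcd(201, 18) = 3  (201 = 11·18 + 3, 18 = 6·3).
Back-substituting, 18·(-11) + 201·(1) = 3.
Scale by 7249: one solution is (-79739, 7249). Reduce m mod 67: (58, 103).
General: m = 58 + 67t, n = 103 - 6t.
m ≥ 0 ⇒ t ≥ 0; n ≥ 0 ⇒ t ≤ 17. So t ∈ [0, 17]: 18 solutions.

18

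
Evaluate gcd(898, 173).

gcd(898, 173):
  898 = 5·173 + 33
  173 = 5·33 + 8
  33 = 4·8 + 1
  8 = 8·1
so gcd(898, 173) = 1.

1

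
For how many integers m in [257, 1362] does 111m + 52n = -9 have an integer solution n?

21

gcd(111, 52) = 1.
By Bézout, 111·(15) + 52·(-32) = 1.
Particular solution: (21, -45).
General solution: m = 21 + 52t, n = -45 - 111t for integer t.
257 ≤ 21 + 52t ≤ 1362 gives t ∈ [5, 25], which is 21 values.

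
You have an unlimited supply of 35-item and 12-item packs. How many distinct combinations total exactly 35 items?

Need nonnegative integers with 35j + 12k = 35.
gcd(35, 12) = 1, and 35·(-1) + 12·(3) = 1.
So (j₀, k₀) = (-35, 105); general j = -35 + 12t, k = 105 - 35t.
j ≥ 0 ⇒ t ≥ 3; k ≥ 0 ⇒ t ≤ 3. That's 1 value of t.

1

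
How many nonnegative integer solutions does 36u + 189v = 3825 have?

gcd(189, 36) = 9  (189 = 5·36 + 9, 36 = 4·9).
Back-substituting, 36·(-5) + 189·(1) = 9.
Scale by 425: one solution is (-2125, 425). Reduce u mod 21: (17, 17).
General: u = 17 + 21t, v = 17 - 4t.
u ≥ 0 ⇒ t ≥ 0; v ≥ 0 ⇒ t ≤ 4. So t ∈ [0, 4]: 5 solutions.

5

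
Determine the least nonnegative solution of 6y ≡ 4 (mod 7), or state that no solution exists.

3

gcd(7, 6) = 1.
1 divides 4, so solutions exist.
By Bézout, 6×(-1) + 7×(1) = 1.
So 6×(-1) ≡ 1 (mod 7); multiply by 4: y ≡ -4 (mod 7).
Smallest nonnegative: y = -4 mod 7 = 3.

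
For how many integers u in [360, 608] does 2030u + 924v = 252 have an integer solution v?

gcd(2030, 924) = 14.
By Bézout, 2030*(-5) + 924*(11) = 14.
Particular solution: (42, -92).
General solution: u = 42 + 66t, v = -92 - 145t for integer t.
360 ≤ 42 + 66t ≤ 608 gives t ∈ [5, 8], which is 4 values.

4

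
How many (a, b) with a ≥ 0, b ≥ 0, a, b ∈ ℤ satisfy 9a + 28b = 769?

3

gcd(28, 9):
  28 = 3×9 + 1
  9 = 9×1
so gcd(28, 9) = 1.
Back-substitute for Bézout coefficients:
  1 = 28 - 3×9
  ... = 9×(-3) + 28×(1)
Scale by 769: one solution is (-2307, 769). Reduce a mod 28: (17, 22).
General: a = 17 + 28t, b = 22 - 9t.
a ≥ 0 ⇒ t ≥ 0; b ≥ 0 ⇒ t ≤ 2. So t ∈ [0, 2]: 3 solutions.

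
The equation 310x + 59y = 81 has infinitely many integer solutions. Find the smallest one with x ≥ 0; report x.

gcd(310, 59):
  310 = 5×59 + 15
  59 = 3×15 + 14
  15 = 1×14 + 1
  14 = 14×1
so gcd(310, 59) = 1.
1 divides 81, so solutions exist.
Back-substitute for Bézout coefficients:
  1 = 15 - 1×14
  ... = 310×(4) + 59×(-21)
Scale by 81/1 = 81: (x₀, y₀) = (324, -1701).
General solution: x = 324 + 59t, y = -1701 - 310t for integer t.
x ≥ 0: smallest is 324 mod 59 = 29 (at t = -5), with y = -151.

29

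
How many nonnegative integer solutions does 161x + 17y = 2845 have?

1

gcd(161, 17):
  161 = 9×17 + 8
  17 = 2×8 + 1
  8 = 8×1
so gcd(161, 17) = 1.
Back-substitute for Bézout coefficients:
  1 = 17 - 2×8
  ... = 161×(-2) + 17×(19)
Scale by 2845: one solution is (-5690, 54055). Reduce x mod 17: (5, 120).
General: x = 5 + 17t, y = 120 - 161t.
x ≥ 0 ⇒ t ≥ 0; y ≥ 0 ⇒ t ≤ 0. So t ∈ [0, 0]: 1 solution.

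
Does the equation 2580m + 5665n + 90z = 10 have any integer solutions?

gcd(5665, 2580) = 5  (5665 = 2·2580 + 505, 2580 = 5·505 + 55, 505 = 9·55 + 10, 55 = 5·10 + 5, 10 = 2·5).
gcd(5, 90) = 5.
5 divides 10, so integer solutions exist.

yes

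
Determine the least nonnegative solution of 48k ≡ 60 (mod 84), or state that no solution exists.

3

gcd(84, 48):
  84 = 1×48 + 36
  48 = 1×36 + 12
  36 = 3×12
so gcd(84, 48) = 12.
12 divides 60, so solutions exist.
Back-substitute for Bézout coefficients:
  12 = 48 - 1×36
  ... = 48×(2) + 84×(-1)
So 48×(2) ≡ 12 (mod 84); multiply by 5: k ≡ 10 (mod 7).
Smallest nonnegative: k = 10 mod 7 = 3.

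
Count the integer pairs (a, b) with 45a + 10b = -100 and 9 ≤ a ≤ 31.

11

gcd(45, 10) = 5.
By Bézout, 45·(1) + 10·(-4) = 5.
Particular solution: (0, -10).
General solution: a = 0 + 2t, b = -10 - 9t for integer t.
9 ≤ 0 + 2t ≤ 31 gives t ∈ [5, 15], which is 11 values.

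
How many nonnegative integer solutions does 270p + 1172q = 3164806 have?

20

gcd(1172, 270):
  1172 = 4×270 + 92
  270 = 2×92 + 86
  92 = 1×86 + 6
  86 = 14×6 + 2
  6 = 3×2
so gcd(1172, 270) = 2.
Back-substitute for Bézout coefficients:
  2 = 86 - 14×6
  ... = 270×(191) + 1172×(-44)
Scale by 1582403: one solution is (302238973, -69625732). Reduce p mod 586: (97, 2678).
General: p = 97 + 586t, q = 2678 - 135t.
p ≥ 0 ⇒ t ≥ 0; q ≥ 0 ⇒ t ≤ 19. So t ∈ [0, 19]: 20 solutions.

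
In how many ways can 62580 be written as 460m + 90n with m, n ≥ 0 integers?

15

gcd(460, 90) = 10  (460 = 5·90 + 10, 90 = 9·10).
Back-substituting, 460·(1) + 90·(-5) = 10.
Scale by 6258: one solution is (6258, -31290). Reduce m mod 9: (3, 680).
General: m = 3 + 9t, n = 680 - 46t.
m ≥ 0 ⇒ t ≥ 0; n ≥ 0 ⇒ t ≤ 14. So t ∈ [0, 14]: 15 solutions.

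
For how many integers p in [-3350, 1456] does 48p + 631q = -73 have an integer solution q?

7

gcd(631, 48):
  631 = 13*48 + 7
  48 = 6*7 + 6
  7 = 1*6 + 1
  6 = 6*1
so gcd(631, 48) = 1.
Back-substitute for Bézout coefficients:
  1 = 7 - 1*6
  ... = 48*(-92) + 631*(7)
Scale by -73: particular solution (6716, -511); reduce p mod 631: (406, -31).
General solution: p = 406 + 631t, q = -31 - 48t for integer t.
-3350 ≤ 406 + 631t ≤ 1456 gives t ∈ [-5, 1], which is 7 values.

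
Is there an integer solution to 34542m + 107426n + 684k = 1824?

yes

gcd(107426, 34542) = 38  (107426 = 3·34542 + 3800, 34542 = 9·3800 + 342, 3800 = 11·342 + 38, 342 = 9·38).
gcd(38, 684) = 38.
38 divides 1824, so integer solutions exist.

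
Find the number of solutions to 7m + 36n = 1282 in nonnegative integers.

5

gcd(36, 7) = 1  (36 = 5*7 + 1, 7 = 7*1).
Back-substituting, 7*(-5) + 36*(1) = 1.
Scale by 1282: one solution is (-6410, 1282). Reduce m mod 36: (34, 29).
General: m = 34 + 36t, n = 29 - 7t.
m ≥ 0 ⇒ t ≥ 0; n ≥ 0 ⇒ t ≤ 4. So t ∈ [0, 4]: 5 solutions.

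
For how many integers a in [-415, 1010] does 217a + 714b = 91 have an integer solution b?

14

gcd(714, 217) = 7  (714 = 3·217 + 63, 217 = 3·63 + 28, 63 = 2·28 + 7, 28 = 4·7).
Back-substituting, 217·(-23) + 714·(7) = 7.
Scale by 13: particular solution (-299, 91); reduce a mod 102: (7, -2).
General solution: a = 7 + 102t, b = -2 - 31t for integer t.
-415 ≤ 7 + 102t ≤ 1010 gives t ∈ [-4, 9], which is 14 values.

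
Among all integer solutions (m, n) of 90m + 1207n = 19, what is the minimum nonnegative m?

gcd(1207, 90):
  1207 = 13*90 + 37
  90 = 2*37 + 16
  37 = 2*16 + 5
  16 = 3*5 + 1
  5 = 5*1
so gcd(1207, 90) = 1.
1 divides 19, so solutions exist.
Back-substitute for Bézout coefficients:
  1 = 16 - 3*5
  ... = 90*(228) + 1207*(-17)
Scale by 19/1 = 19: (m₀, n₀) = (4332, -323).
General solution: m = 4332 + 1207t, n = -323 - 90t for integer t.
m ≥ 0: smallest is 4332 mod 1207 = 711 (at t = -3), with n = -53.

711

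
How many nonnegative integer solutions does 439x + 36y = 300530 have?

gcd(439, 36) = 1  (439 = 12·36 + 7, 36 = 5·7 + 1, 7 = 7·1).
Back-substituting, 439·(-5) + 36·(61) = 1.
Scale by 300530: one solution is (-1502650, 18332330). Reduce x mod 36: (26, 8031).
General: x = 26 + 36t, y = 8031 - 439t.
x ≥ 0 ⇒ t ≥ 0; y ≥ 0 ⇒ t ≤ 18. So t ∈ [0, 18]: 19 solutions.

19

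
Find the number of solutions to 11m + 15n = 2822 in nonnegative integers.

17

gcd(15, 11):
  15 = 1*11 + 4
  11 = 2*4 + 3
  4 = 1*3 + 1
  3 = 3*1
so gcd(15, 11) = 1.
Back-substitute for Bézout coefficients:
  1 = 4 - 1*3
  ... = 11*(-4) + 15*(3)
Scale by 2822: one solution is (-11288, 8466). Reduce m mod 15: (7, 183).
General: m = 7 + 15t, n = 183 - 11t.
m ≥ 0 ⇒ t ≥ 0; n ≥ 0 ⇒ t ≤ 16. So t ∈ [0, 16]: 17 solutions.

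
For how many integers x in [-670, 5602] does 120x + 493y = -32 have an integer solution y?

13

gcd(493, 120) = 1  (493 = 4×120 + 13, 120 = 9×13 + 3, 13 = 4×3 + 1, 3 = 3×1).
Back-substituting, 120×(-152) + 493×(37) = 1.
Scale by -32: particular solution (4864, -1184); reduce x mod 493: (427, -104).
General solution: x = 427 + 493t, y = -104 - 120t for integer t.
-670 ≤ 427 + 493t ≤ 5602 gives t ∈ [-2, 10], which is 13 values.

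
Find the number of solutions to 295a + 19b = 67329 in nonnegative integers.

gcd(295, 19) = 1.
By Bézout, 295*(2) + 19*(-31) = 1.
One solution: (5, 3466).
General: a = 5 + 19t, b = 3466 - 295t.
a ≥ 0 ⇒ t ≥ 0; b ≥ 0 ⇒ t ≤ 11. So t ∈ [0, 11]: 12 solutions.

12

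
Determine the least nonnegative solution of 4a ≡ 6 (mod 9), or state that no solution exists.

gcd(9, 4) = 1.
1 divides 6, so solutions exist.
By Bézout, 4·(-2) + 9·(1) = 1.
So 4·(-2) ≡ 1 (mod 9); multiply by 6: a ≡ -12 (mod 9).
Smallest nonnegative: a = -12 mod 9 = 6.

6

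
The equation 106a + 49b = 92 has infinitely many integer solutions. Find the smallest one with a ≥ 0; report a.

36

gcd(106, 49) = 1.
1 divides 92, so solutions exist.
By Bézout, 106·(-6) + 49·(13) = 1.
Scale by 92/1 = 92: (a₀, b₀) = (-552, 1196).
General solution: a = -552 + 49t, b = 1196 - 106t for integer t.
a ≥ 0: smallest is -552 mod 49 = 36 (at t = 12), with b = -76.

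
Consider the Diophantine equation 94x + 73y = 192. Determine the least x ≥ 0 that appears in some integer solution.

30

gcd(94, 73):
  94 = 1*73 + 21
  73 = 3*21 + 10
  21 = 2*10 + 1
  10 = 10*1
so gcd(94, 73) = 1.
1 divides 192, so solutions exist.
Back-substitute for Bézout coefficients:
  1 = 21 - 2*10
  ... = 94*(7) + 73*(-9)
Scale by 192/1 = 192: (x₀, y₀) = (1344, -1728).
General solution: x = 1344 + 73t, y = -1728 - 94t for integer t.
x ≥ 0: smallest is 1344 mod 73 = 30 (at t = -18), with y = -36.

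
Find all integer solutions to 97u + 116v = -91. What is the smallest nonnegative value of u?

17

gcd(116, 97) = 1  (116 = 1*97 + 19, 97 = 5*19 + 2, 19 = 9*2 + 1, 2 = 2*1).
1 divides -91, so solutions exist.
Back-substituting, 97*(-55) + 116*(46) = 1.
Scale by -91/1 = -91: (u₀, v₀) = (5005, -4186).
General solution: u = 5005 + 116t, v = -4186 - 97t for integer t.
u ≥ 0: smallest is 5005 mod 116 = 17 (at t = -43), with v = -15.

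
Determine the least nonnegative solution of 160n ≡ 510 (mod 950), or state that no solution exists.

21

gcd(950, 160):
  950 = 5×160 + 150
  160 = 1×150 + 10
  150 = 15×10
so gcd(950, 160) = 10.
10 divides 510, so solutions exist.
Back-substitute for Bézout coefficients:
  10 = 160 - 1×150
  ... = 160×(6) + 950×(-1)
So 160×(6) ≡ 10 (mod 950); multiply by 51: n ≡ 306 (mod 95).
Smallest nonnegative: n = 306 mod 95 = 21.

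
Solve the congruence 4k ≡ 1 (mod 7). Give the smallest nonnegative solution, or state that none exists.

gcd(7, 4) = 1  (7 = 1·4 + 3, 4 = 1·3 + 1, 3 = 3·1).
1 divides 1, so solutions exist.
Back-substituting, 4·(2) + 7·(-1) = 1.
So 4·(2) ≡ 1 (mod 7); multiply by 1: k ≡ 2 (mod 7).
Smallest nonnegative: k = 2 mod 7 = 2.

2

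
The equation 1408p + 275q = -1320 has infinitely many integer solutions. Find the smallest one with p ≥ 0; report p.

10

gcd(1408, 275):
  1408 = 5×275 + 33
  275 = 8×33 + 11
  33 = 3×11
so gcd(1408, 275) = 11.
11 divides -1320, so solutions exist.
Back-substitute for Bézout coefficients:
  11 = 275 - 8×33
  ... = 1408×(-8) + 275×(41)
Scale by -1320/11 = -120: (p₀, q₀) = (960, -4920).
General solution: p = 960 + 25t, q = -4920 - 128t for integer t.
p ≥ 0: smallest is 960 mod 25 = 10 (at t = -38), with q = -56.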